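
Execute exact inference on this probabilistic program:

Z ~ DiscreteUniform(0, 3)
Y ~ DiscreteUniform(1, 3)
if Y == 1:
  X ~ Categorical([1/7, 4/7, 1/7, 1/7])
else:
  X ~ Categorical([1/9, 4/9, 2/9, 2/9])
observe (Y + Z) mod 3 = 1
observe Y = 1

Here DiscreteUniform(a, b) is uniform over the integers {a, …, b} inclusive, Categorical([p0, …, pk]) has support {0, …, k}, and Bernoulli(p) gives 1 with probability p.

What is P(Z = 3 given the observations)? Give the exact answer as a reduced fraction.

Enumerate traces; 8 have nonzero weight after conditioning:
  (Z=0, Y=1, X=0) weight 1/84
  (Z=0, Y=1, X=1) weight 1/21
  (Z=0, Y=1, X=2) weight 1/84
  (Z=0, Y=1, X=3) weight 1/84
  (Z=3, Y=1, X=0) weight 1/84
  (Z=3, Y=1, X=1) weight 1/21
  (Z=3, Y=1, X=2) weight 1/84
  (Z=3, Y=1, X=3) weight 1/84
Group by Z:
  weight(Z=0) = 1/12
  weight(Z=3) = 1/12
Total weight = 1/12 + 1/12 = 1/6
P(Z=0 | obs) = 1/12 / 1/6 = 1/2
P(Z=3 | obs) = 1/12 / 1/6 = 1/2

P(Z = 3 | obs) = 1/2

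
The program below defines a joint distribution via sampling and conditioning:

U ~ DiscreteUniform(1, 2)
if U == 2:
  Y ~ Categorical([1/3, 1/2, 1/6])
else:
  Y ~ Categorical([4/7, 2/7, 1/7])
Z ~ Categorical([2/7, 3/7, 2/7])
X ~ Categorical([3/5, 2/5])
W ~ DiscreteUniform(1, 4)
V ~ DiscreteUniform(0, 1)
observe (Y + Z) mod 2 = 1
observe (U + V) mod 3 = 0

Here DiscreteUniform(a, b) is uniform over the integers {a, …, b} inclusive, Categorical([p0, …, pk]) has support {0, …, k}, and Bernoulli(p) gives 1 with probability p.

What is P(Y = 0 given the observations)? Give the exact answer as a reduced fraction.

Enumerate traces; 32 have nonzero weight after conditioning:
  (U=2, Y=0, Z=1, X=0, W=1, V=1) weight 3/560
  (U=2, Y=0, Z=1, X=0, W=2, V=1) weight 3/560
  (U=2, Y=0, Z=1, X=0, W=3, V=1) weight 3/560
  (U=2, Y=0, Z=1, X=0, W=4, V=1) weight 3/560
  (U=2, Y=0, Z=1, X=1, W=1, V=1) weight 1/280
  (U=2, Y=0, Z=1, X=1, W=2, V=1) weight 1/280
  (U=2, Y=0, Z=1, X=1, W=3, V=1) weight 1/280
  (U=2, Y=0, Z=1, X=1, W=4, V=1) weight 1/280
  (U=2, Y=1, Z=0, X=0, W=1, V=1) weight 3/560
  (U=2, Y=2, Z=1, X=0, W=1, V=1) weight 3/1120
  … 22 more
Group by Y:
  weight(Y=0) = 1/28
  weight(Y=1) = 1/14
  weight(Y=2) = 1/56
Total weight = 1/28 + 1/14 + 1/56 = 1/8
P(Y=0 | obs) = 1/28 / 1/8 = 2/7
P(Y=1 | obs) = 1/14 / 1/8 = 4/7
P(Y=2 | obs) = 1/56 / 1/8 = 1/7

P(Y = 0 | obs) = 2/7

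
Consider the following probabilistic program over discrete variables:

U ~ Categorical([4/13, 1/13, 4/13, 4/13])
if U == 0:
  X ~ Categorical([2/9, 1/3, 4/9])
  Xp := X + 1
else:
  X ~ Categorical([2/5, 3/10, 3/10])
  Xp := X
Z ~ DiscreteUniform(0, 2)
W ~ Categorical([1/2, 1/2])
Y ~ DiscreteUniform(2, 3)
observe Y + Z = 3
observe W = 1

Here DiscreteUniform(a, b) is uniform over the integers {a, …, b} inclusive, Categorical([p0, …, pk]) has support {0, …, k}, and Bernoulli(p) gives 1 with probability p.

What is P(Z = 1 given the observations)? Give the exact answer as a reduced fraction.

P(Z = 1 | obs) = 1/2

Enumerate traces; 24 have nonzero weight after conditioning:
  (U=0, X=0, Z=0, W=1, Y=3) weight 2/351
  (U=0, X=0, Z=1, W=1, Y=2) weight 2/351
  (U=0, X=1, Z=0, W=1, Y=3) weight 1/117
  (U=0, X=1, Z=1, W=1, Y=2) weight 1/117
  (U=0, X=2, Z=0, W=1, Y=3) weight 4/351
  (U=0, X=2, Z=1, W=1, Y=2) weight 4/351
  (U=1, X=0, Z=0, W=1, Y=3) weight 1/390
  (U=1, X=0, Z=1, W=1, Y=2) weight 1/390
  … 16 more
Group by Z:
  weight(Z=0) = 1/12
  weight(Z=1) = 1/12
Total weight = 1/12 + 1/12 = 1/6
P(Z=0 | obs) = 1/12 / 1/6 = 1/2
P(Z=1 | obs) = 1/12 / 1/6 = 1/2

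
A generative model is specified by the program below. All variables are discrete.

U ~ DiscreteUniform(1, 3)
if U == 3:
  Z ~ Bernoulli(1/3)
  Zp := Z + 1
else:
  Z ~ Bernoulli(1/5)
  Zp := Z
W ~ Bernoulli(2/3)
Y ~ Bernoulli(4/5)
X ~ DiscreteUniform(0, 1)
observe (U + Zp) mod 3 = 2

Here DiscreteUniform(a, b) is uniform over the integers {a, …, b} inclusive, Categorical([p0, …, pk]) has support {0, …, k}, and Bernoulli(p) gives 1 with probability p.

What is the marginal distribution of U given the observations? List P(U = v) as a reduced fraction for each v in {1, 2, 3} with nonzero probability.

P(U=1) = 3/20, P(U=2) = 3/5, P(U=3) = 1/4

Enumerate traces; 24 have nonzero weight after conditioning:
  (U=1, Z=1, W=0, Y=0, X=0) weight 1/450
  (U=1, Z=1, W=0, Y=0, X=1) weight 1/450
  (U=1, Z=1, W=0, Y=1, X=0) weight 2/225
  (U=1, Z=1, W=0, Y=1, X=1) weight 2/225
  (U=1, Z=1, W=1, Y=0, X=0) weight 1/225
  (U=1, Z=1, W=1, Y=0, X=1) weight 1/225
  (U=1, Z=1, W=1, Y=1, X=0) weight 4/225
  (U=1, Z=1, W=1, Y=1, X=1) weight 4/225
  (U=2, Z=0, W=0, Y=0, X=0) weight 2/225
  (U=3, Z=1, W=0, Y=0, X=0) weight 1/270
  … 14 more
Group by U:
  weight(U=1) = 1/15
  weight(U=2) = 4/15
  weight(U=3) = 1/9
Total weight = 1/15 + 4/15 + 1/9 = 4/9
P(U=1 | obs) = 1/15 / 4/9 = 3/20
P(U=2 | obs) = 4/15 / 4/9 = 3/5
P(U=3 | obs) = 1/9 / 4/9 = 1/4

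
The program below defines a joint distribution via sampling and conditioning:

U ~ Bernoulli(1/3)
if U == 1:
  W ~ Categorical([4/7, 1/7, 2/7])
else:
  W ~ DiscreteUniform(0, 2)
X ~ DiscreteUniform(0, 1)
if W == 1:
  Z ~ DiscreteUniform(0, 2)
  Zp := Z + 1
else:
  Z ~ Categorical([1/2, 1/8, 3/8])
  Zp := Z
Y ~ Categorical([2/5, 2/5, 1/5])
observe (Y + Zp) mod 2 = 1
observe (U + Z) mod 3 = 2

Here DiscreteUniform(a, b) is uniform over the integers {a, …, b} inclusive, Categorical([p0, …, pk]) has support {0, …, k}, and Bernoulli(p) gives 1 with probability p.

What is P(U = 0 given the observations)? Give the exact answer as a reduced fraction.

P(U = 0 | obs) = 4/5

Enumerate traces; 18 have nonzero weight after conditioning:
  (U=0, W=0, X=0, Z=2, Y=1) weight 1/60
  (U=0, W=0, X=1, Z=2, Y=1) weight 1/60
  (U=0, W=1, X=0, Z=2, Y=0) weight 2/135
  (U=0, W=1, X=0, Z=2, Y=2) weight 1/135
  (U=0, W=1, X=1, Z=2, Y=0) weight 2/135
  (U=0, W=1, X=1, Z=2, Y=2) weight 1/135
  (U=0, W=2, X=0, Z=2, Y=1) weight 1/60
  (U=0, W=2, X=1, Z=2, Y=1) weight 1/60
  (U=1, W=0, X=0, Z=1, Y=0) weight 1/210
  … 9 more
Group by U:
  weight(U=0) = 1/9
  weight(U=1) = 1/36
Total weight = 1/9 + 1/36 = 5/36
P(U=0 | obs) = 1/9 / 5/36 = 4/5
P(U=1 | obs) = 1/36 / 5/36 = 1/5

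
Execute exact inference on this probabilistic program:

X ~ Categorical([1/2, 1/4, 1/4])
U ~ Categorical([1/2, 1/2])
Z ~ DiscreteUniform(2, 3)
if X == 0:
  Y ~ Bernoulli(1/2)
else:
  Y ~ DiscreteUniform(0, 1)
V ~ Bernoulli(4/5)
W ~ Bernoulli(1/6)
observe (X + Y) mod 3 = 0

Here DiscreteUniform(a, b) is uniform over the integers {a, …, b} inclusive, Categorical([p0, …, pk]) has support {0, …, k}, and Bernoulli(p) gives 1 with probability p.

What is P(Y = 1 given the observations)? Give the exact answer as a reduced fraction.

Enumerate traces; 32 have nonzero weight after conditioning:
  (X=0, U=0, Z=2, Y=0, V=0, W=0) weight 1/96
  (X=0, U=0, Z=2, Y=0, V=0, W=1) weight 1/480
  (X=0, U=0, Z=2, Y=0, V=1, W=0) weight 1/24
  (X=0, U=0, Z=2, Y=0, V=1, W=1) weight 1/120
  (X=0, U=0, Z=3, Y=0, V=0, W=0) weight 1/96
  (X=0, U=0, Z=3, Y=0, V=0, W=1) weight 1/480
  (X=0, U=0, Z=3, Y=0, V=1, W=0) weight 1/24
  (X=0, U=0, Z=3, Y=0, V=1, W=1) weight 1/120
  (X=2, U=0, Z=2, Y=1, V=0, W=0) weight 1/192
  … 23 more
Group by Y:
  weight(Y=0) = 1/4
  weight(Y=1) = 1/8
Total weight = 1/4 + 1/8 = 3/8
P(Y=0 | obs) = 1/4 / 3/8 = 2/3
P(Y=1 | obs) = 1/8 / 3/8 = 1/3

P(Y = 1 | obs) = 1/3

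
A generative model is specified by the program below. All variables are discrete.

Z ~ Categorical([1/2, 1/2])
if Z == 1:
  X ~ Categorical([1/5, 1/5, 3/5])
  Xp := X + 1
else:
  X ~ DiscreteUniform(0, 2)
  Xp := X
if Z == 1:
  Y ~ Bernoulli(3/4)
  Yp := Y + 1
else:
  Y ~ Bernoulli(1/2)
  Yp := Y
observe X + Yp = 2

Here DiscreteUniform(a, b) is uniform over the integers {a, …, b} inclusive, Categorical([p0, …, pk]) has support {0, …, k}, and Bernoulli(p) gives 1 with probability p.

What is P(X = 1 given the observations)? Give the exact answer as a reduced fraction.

P(X = 1 | obs) = 13/32

Enumerate traces; 4 have nonzero weight after conditioning:
  (Z=0, X=1, Y=1) weight 1/12
  (Z=0, X=2, Y=0) weight 1/12
  (Z=1, X=0, Y=1) weight 3/40
  (Z=1, X=1, Y=0) weight 1/40
Group by X:
  weight(X=0) = 3/40
  weight(X=1) = 13/120
  weight(X=2) = 1/12
Total weight = 3/40 + 13/120 + 1/12 = 4/15
P(X=0 | obs) = 3/40 / 4/15 = 9/32
P(X=1 | obs) = 13/120 / 4/15 = 13/32
P(X=2 | obs) = 1/12 / 4/15 = 5/16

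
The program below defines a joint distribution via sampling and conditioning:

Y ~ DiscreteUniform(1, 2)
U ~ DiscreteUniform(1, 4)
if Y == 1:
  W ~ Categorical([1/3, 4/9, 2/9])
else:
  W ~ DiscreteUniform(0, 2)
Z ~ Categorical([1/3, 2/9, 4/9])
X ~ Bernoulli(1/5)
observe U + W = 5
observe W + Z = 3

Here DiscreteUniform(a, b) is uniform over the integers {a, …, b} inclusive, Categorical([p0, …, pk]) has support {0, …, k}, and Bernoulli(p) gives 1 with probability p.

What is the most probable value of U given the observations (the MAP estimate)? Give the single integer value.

Enumerate traces; 8 have nonzero weight after conditioning:
  (Y=1, U=3, W=2, Z=1, X=0) weight 2/405
  (Y=1, U=3, W=2, Z=1, X=1) weight 1/810
  (Y=1, U=4, W=1, Z=2, X=0) weight 8/405
  (Y=1, U=4, W=1, Z=2, X=1) weight 2/405
  (Y=2, U=3, W=2, Z=1, X=0) weight 1/135
  (Y=2, U=3, W=2, Z=1, X=1) weight 1/540
  (Y=2, U=4, W=1, Z=2, X=0) weight 2/135
  (Y=2, U=4, W=1, Z=2, X=1) weight 1/270
Group by U:
  weight(U=3) = 5/324
  weight(U=4) = 7/162
Total weight = 5/324 + 7/162 = 19/324
P(U=3 | obs) = 5/324 / 19/324 = 5/19
P(U=4 | obs) = 7/162 / 19/324 = 14/19
argmax = 4

argmax_v P(U = v | obs) = 4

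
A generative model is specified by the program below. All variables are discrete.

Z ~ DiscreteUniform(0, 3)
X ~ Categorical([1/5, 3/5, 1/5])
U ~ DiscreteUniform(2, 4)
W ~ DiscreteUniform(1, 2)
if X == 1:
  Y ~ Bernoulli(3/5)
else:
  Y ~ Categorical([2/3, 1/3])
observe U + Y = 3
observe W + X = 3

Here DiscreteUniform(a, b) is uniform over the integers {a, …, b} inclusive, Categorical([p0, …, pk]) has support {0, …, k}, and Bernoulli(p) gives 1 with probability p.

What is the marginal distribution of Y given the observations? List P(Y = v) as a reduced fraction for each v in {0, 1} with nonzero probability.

Enumerate traces; 16 have nonzero weight after conditioning:
  (Z=0, X=1, U=2, W=2, Y=1) weight 3/200
  (Z=0, X=1, U=3, W=2, Y=0) weight 1/100
  (Z=0, X=2, U=2, W=1, Y=1) weight 1/360
  (Z=0, X=2, U=3, W=1, Y=0) weight 1/180
  (Z=1, X=1, U=2, W=2, Y=1) weight 3/200
  (Z=1, X=1, U=3, W=2, Y=0) weight 1/100
  (Z=1, X=2, U=2, W=1, Y=1) weight 1/360
  (Z=1, X=2, U=3, W=1, Y=0) weight 1/180
  … 8 more
Group by Y:
  weight(Y=0) = 14/225
  weight(Y=1) = 16/225
Total weight = 14/225 + 16/225 = 2/15
P(Y=0 | obs) = 14/225 / 2/15 = 7/15
P(Y=1 | obs) = 16/225 / 2/15 = 8/15

P(Y=0) = 7/15, P(Y=1) = 8/15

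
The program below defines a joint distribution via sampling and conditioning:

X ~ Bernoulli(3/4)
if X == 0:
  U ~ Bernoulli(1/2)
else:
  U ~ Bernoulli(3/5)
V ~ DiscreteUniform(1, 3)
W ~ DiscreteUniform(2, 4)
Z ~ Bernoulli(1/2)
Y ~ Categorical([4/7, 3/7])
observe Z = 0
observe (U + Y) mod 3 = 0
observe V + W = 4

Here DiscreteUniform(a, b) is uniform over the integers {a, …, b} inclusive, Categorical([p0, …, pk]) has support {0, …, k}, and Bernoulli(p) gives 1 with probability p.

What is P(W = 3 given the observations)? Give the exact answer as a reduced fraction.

P(W = 3 | obs) = 1/2

Enumerate traces; 4 have nonzero weight after conditioning:
  (X=0, U=0, V=1, W=3, Z=0, Y=0) weight 1/252
  (X=0, U=0, V=2, W=2, Z=0, Y=0) weight 1/252
  (X=1, U=0, V=1, W=3, Z=0, Y=0) weight 1/105
  (X=1, U=0, V=2, W=2, Z=0, Y=0) weight 1/105
Group by W:
  weight(W=2) = 17/1260
  weight(W=3) = 17/1260
Total weight = 17/1260 + 17/1260 = 17/630
P(W=2 | obs) = 17/1260 / 17/630 = 1/2
P(W=3 | obs) = 17/1260 / 17/630 = 1/2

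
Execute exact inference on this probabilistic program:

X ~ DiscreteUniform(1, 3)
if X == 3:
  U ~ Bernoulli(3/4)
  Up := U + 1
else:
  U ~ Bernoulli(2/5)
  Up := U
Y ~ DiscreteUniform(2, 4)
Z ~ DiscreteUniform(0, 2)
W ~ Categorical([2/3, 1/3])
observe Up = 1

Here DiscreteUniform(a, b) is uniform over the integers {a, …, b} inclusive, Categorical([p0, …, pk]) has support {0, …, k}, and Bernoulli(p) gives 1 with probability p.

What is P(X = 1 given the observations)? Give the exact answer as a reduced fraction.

P(X = 1 | obs) = 8/21

Enumerate traces; 54 have nonzero weight after conditioning:
  (X=1, U=1, Y=2, Z=0, W=0) weight 4/405
  (X=1, U=1, Y=2, Z=0, W=1) weight 2/405
  (X=1, U=1, Y=2, Z=1, W=0) weight 4/405
  (X=1, U=1, Y=2, Z=1, W=1) weight 2/405
  (X=1, U=1, Y=2, Z=2, W=0) weight 4/405
  (X=1, U=1, Y=2, Z=2, W=1) weight 2/405
  (X=1, U=1, Y=3, Z=0, W=0) weight 4/405
  (X=1, U=1, Y=3, Z=0, W=1) weight 2/405
  (X=2, U=1, Y=2, Z=0, W=0) weight 4/405
  (X=3, U=0, Y=2, Z=0, W=0) weight 1/162
  … 44 more
Group by X:
  weight(X=1) = 2/15
  weight(X=2) = 2/15
  weight(X=3) = 1/12
Total weight = 2/15 + 2/15 + 1/12 = 7/20
P(X=1 | obs) = 2/15 / 7/20 = 8/21
P(X=2 | obs) = 2/15 / 7/20 = 8/21
P(X=3 | obs) = 1/12 / 7/20 = 5/21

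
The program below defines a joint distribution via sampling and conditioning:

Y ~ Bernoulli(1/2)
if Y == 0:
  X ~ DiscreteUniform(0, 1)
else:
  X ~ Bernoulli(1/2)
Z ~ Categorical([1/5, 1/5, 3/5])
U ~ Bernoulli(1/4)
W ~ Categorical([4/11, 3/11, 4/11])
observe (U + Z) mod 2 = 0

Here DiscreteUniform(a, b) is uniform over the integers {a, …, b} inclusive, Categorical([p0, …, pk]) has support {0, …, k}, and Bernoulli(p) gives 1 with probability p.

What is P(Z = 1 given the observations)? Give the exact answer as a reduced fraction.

P(Z = 1 | obs) = 1/13

Enumerate traces; 36 have nonzero weight after conditioning:
  (Y=0, X=0, Z=0, U=0, W=0) weight 3/220
  (Y=0, X=0, Z=0, U=0, W=1) weight 9/880
  (Y=0, X=0, Z=0, U=0, W=2) weight 3/220
  (Y=0, X=0, Z=1, U=1, W=0) weight 1/220
  (Y=0, X=0, Z=1, U=1, W=1) weight 3/880
  (Y=0, X=0, Z=1, U=1, W=2) weight 1/220
  (Y=0, X=0, Z=2, U=0, W=0) weight 9/220
  (Y=0, X=0, Z=2, U=0, W=1) weight 27/880
  … 28 more
Group by Z:
  weight(Z=0) = 3/20
  weight(Z=1) = 1/20
  weight(Z=2) = 9/20
Total weight = 3/20 + 1/20 + 9/20 = 13/20
P(Z=0 | obs) = 3/20 / 13/20 = 3/13
P(Z=1 | obs) = 1/20 / 13/20 = 1/13
P(Z=2 | obs) = 9/20 / 13/20 = 9/13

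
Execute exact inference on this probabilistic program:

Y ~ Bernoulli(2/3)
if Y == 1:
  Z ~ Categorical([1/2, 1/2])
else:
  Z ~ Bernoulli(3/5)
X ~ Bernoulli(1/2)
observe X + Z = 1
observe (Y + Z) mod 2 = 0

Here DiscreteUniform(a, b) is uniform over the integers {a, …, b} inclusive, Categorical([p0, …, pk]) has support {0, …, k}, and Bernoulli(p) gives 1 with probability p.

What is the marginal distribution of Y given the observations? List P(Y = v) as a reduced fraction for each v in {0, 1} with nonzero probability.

Enumerate traces; 2 have nonzero weight after conditioning:
  (Y=0, Z=0, X=1) weight 1/15
  (Y=1, Z=1, X=0) weight 1/6
Group by Y:
  weight(Y=0) = 1/15
  weight(Y=1) = 1/6
Total weight = 1/15 + 1/6 = 7/30
P(Y=0 | obs) = 1/15 / 7/30 = 2/7
P(Y=1 | obs) = 1/6 / 7/30 = 5/7

P(Y=0) = 2/7, P(Y=1) = 5/7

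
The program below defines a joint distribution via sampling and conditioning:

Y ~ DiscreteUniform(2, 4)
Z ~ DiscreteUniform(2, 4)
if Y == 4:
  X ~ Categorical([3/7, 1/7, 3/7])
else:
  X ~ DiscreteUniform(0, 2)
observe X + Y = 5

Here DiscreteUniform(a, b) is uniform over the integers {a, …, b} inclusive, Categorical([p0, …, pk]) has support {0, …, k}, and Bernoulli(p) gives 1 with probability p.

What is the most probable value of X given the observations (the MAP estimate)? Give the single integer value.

Enumerate traces; 6 have nonzero weight after conditioning:
  (Y=3, Z=2, X=2) weight 1/27
  (Y=3, Z=3, X=2) weight 1/27
  (Y=3, Z=4, X=2) weight 1/27
  (Y=4, Z=2, X=1) weight 1/63
  (Y=4, Z=3, X=1) weight 1/63
  (Y=4, Z=4, X=1) weight 1/63
Group by X:
  weight(X=1) = 1/21
  weight(X=2) = 1/9
Total weight = 1/21 + 1/9 = 10/63
P(X=1 | obs) = 1/21 / 10/63 = 3/10
P(X=2 | obs) = 1/9 / 10/63 = 7/10
argmax = 2

argmax_v P(X = v | obs) = 2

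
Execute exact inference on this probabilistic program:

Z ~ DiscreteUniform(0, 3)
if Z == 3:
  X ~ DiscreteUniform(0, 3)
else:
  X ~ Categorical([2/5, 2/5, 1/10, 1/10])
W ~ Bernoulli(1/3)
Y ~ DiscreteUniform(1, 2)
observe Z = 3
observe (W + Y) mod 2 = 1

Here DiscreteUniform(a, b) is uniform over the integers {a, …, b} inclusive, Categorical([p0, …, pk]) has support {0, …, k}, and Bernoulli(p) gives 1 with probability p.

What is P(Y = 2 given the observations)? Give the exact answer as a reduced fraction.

P(Y = 2 | obs) = 1/3

Enumerate traces; 8 have nonzero weight after conditioning:
  (Z=3, X=0, W=0, Y=1) weight 1/48
  (Z=3, X=0, W=1, Y=2) weight 1/96
  (Z=3, X=1, W=0, Y=1) weight 1/48
  (Z=3, X=1, W=1, Y=2) weight 1/96
  (Z=3, X=2, W=0, Y=1) weight 1/48
  (Z=3, X=2, W=1, Y=2) weight 1/96
  (Z=3, X=3, W=0, Y=1) weight 1/48
  (Z=3, X=3, W=1, Y=2) weight 1/96
Group by Y:
  weight(Y=1) = 1/12
  weight(Y=2) = 1/24
Total weight = 1/12 + 1/24 = 1/8
P(Y=1 | obs) = 1/12 / 1/8 = 2/3
P(Y=2 | obs) = 1/24 / 1/8 = 1/3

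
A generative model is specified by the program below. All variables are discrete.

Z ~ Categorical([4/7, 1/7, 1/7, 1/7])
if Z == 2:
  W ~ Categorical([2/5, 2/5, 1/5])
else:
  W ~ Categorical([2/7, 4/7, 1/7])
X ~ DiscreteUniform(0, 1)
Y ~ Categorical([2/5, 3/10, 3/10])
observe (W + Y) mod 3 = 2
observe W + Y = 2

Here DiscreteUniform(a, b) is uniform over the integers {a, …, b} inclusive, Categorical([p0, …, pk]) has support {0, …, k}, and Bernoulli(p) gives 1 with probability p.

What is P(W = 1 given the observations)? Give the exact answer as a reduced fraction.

P(W = 1 | obs) = 201/386

Enumerate traces; 24 have nonzero weight after conditioning:
  (Z=0, W=0, X=0, Y=2) weight 6/245
  (Z=0, W=0, X=1, Y=2) weight 6/245
  (Z=0, W=1, X=0, Y=1) weight 12/245
  (Z=0, W=1, X=1, Y=1) weight 12/245
  (Z=0, W=2, X=0, Y=0) weight 4/245
  (Z=0, W=2, X=1, Y=0) weight 4/245
  (Z=1, W=0, X=0, Y=2) weight 3/490
  (Z=1, W=0, X=1, Y=2) weight 3/490
  … 16 more
Group by W:
  weight(W=0) = 111/1225
  weight(W=1) = 201/1225
  weight(W=2) = 74/1225
Total weight = 111/1225 + 201/1225 + 74/1225 = 386/1225
P(W=0 | obs) = 111/1225 / 386/1225 = 111/386
P(W=1 | obs) = 201/1225 / 386/1225 = 201/386
P(W=2 | obs) = 74/1225 / 386/1225 = 37/193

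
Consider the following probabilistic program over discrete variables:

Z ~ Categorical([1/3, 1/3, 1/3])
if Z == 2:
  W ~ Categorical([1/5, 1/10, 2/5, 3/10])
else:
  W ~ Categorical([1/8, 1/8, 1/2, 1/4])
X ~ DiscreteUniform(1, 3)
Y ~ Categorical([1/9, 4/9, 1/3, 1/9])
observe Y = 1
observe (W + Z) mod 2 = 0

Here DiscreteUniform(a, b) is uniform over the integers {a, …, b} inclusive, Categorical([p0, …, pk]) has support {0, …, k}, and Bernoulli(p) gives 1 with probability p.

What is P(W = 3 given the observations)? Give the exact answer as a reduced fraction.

Enumerate traces; 18 have nonzero weight after conditioning:
  (Z=0, W=0, X=1, Y=1) weight 1/162
  (Z=0, W=0, X=2, Y=1) weight 1/162
  (Z=0, W=0, X=3, Y=1) weight 1/162
  (Z=0, W=2, X=1, Y=1) weight 2/81
  (Z=0, W=2, X=2, Y=1) weight 2/81
  (Z=0, W=2, X=3, Y=1) weight 2/81
  (Z=1, W=1, X=1, Y=1) weight 1/162
  (Z=1, W=1, X=2, Y=1) weight 1/162
  (Z=1, W=3, X=1, Y=1) weight 1/81
  … 9 more
Group by W:
  weight(W=0) = 13/270
  weight(W=1) = 1/54
  weight(W=2) = 2/15
  weight(W=3) = 1/27
Total weight = 13/270 + 1/54 + 2/15 + 1/27 = 32/135
P(W=0 | obs) = 13/270 / 32/135 = 13/64
P(W=1 | obs) = 1/54 / 32/135 = 5/64
P(W=2 | obs) = 2/15 / 32/135 = 9/16
P(W=3 | obs) = 1/27 / 32/135 = 5/32

P(W = 3 | obs) = 5/32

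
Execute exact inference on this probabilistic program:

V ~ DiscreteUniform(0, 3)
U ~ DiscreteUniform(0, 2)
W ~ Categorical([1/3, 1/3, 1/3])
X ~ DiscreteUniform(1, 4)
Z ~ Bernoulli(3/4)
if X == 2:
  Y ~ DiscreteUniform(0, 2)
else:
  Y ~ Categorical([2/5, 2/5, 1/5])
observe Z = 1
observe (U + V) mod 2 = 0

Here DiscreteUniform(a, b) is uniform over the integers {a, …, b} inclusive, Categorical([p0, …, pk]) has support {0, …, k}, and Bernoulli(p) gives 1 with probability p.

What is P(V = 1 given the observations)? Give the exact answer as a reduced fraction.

P(V = 1 | obs) = 1/6

Enumerate traces; 216 have nonzero weight after conditioning:
  (V=0, U=0, W=0, X=1, Z=1, Y=0) weight 1/480
  (V=0, U=0, W=0, X=1, Z=1, Y=1) weight 1/480
  (V=0, U=0, W=0, X=1, Z=1, Y=2) weight 1/960
  (V=0, U=0, W=0, X=2, Z=1, Y=0) weight 1/576
  (V=0, U=0, W=0, X=2, Z=1, Y=1) weight 1/576
  (V=0, U=0, W=0, X=2, Z=1, Y=2) weight 1/576
  (V=0, U=0, W=0, X=3, Z=1, Y=0) weight 1/480
  (V=0, U=0, W=0, X=3, Z=1, Y=1) weight 1/480
  (V=1, U=1, W=0, X=1, Z=1, Y=0) weight 1/480
  (V=2, U=0, W=0, X=1, Z=1, Y=0) weight 1/480
  … 206 more
Group by V:
  weight(V=0) = 1/8
  weight(V=1) = 1/16
  weight(V=2) = 1/8
  weight(V=3) = 1/16
Total weight = 1/8 + 1/16 + 1/8 + 1/16 = 3/8
P(V=0 | obs) = 1/8 / 3/8 = 1/3
P(V=1 | obs) = 1/16 / 3/8 = 1/6
P(V=2 | obs) = 1/8 / 3/8 = 1/3
P(V=3 | obs) = 1/16 / 3/8 = 1/6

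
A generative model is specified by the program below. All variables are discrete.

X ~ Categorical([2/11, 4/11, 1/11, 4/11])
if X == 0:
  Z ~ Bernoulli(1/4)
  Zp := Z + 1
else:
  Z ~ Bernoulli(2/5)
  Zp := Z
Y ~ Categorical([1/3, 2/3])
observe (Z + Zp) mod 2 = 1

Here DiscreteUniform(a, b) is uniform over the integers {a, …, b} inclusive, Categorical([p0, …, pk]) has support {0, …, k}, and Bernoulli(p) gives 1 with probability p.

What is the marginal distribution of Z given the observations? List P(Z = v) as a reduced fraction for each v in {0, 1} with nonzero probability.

P(Z=0) = 3/4, P(Z=1) = 1/4

Enumerate traces; 4 have nonzero weight after conditioning:
  (X=0, Z=0, Y=0) weight 1/22
  (X=0, Z=0, Y=1) weight 1/11
  (X=0, Z=1, Y=0) weight 1/66
  (X=0, Z=1, Y=1) weight 1/33
Group by Z:
  weight(Z=0) = 3/22
  weight(Z=1) = 1/22
Total weight = 3/22 + 1/22 = 2/11
P(Z=0 | obs) = 3/22 / 2/11 = 3/4
P(Z=1 | obs) = 1/22 / 2/11 = 1/4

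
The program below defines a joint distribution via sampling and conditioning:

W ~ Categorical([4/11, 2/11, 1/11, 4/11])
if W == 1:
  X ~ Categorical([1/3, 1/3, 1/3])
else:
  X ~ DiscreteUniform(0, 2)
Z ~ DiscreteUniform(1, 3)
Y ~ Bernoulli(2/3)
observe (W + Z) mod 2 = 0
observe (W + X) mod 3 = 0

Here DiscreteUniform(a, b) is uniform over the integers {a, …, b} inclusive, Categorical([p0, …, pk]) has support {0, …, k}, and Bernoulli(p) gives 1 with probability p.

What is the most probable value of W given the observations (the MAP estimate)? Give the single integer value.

argmax_v P(W = v | obs) = 3

Enumerate traces; 12 have nonzero weight after conditioning:
  (W=0, X=0, Z=2, Y=0) weight 4/297
  (W=0, X=0, Z=2, Y=1) weight 8/297
  (W=1, X=2, Z=1, Y=0) weight 2/297
  (W=1, X=2, Z=1, Y=1) weight 4/297
  (W=1, X=2, Z=3, Y=0) weight 2/297
  (W=1, X=2, Z=3, Y=1) weight 4/297
  (W=2, X=1, Z=2, Y=0) weight 1/297
  (W=2, X=1, Z=2, Y=1) weight 2/297
  (W=3, X=0, Z=1, Y=0) weight 4/297
  … 3 more
Group by W:
  weight(W=0) = 4/99
  weight(W=1) = 4/99
  weight(W=2) = 1/99
  weight(W=3) = 8/99
Total weight = 4/99 + 4/99 + 1/99 + 8/99 = 17/99
P(W=0 | obs) = 4/99 / 17/99 = 4/17
P(W=1 | obs) = 4/99 / 17/99 = 4/17
P(W=2 | obs) = 1/99 / 17/99 = 1/17
P(W=3 | obs) = 8/99 / 17/99 = 8/17
argmax = 3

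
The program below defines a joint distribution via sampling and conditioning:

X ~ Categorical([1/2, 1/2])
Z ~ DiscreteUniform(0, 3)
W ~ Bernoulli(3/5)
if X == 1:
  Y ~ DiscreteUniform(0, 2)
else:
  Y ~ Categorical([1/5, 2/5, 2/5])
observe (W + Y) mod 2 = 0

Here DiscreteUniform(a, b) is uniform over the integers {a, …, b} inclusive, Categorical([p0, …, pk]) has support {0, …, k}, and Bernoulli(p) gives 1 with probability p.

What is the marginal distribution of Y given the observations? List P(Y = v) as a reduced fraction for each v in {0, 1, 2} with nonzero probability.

P(Y=0) = 16/71, P(Y=1) = 33/71, P(Y=2) = 22/71

Enumerate traces; 24 have nonzero weight after conditioning:
  (X=0, Z=0, W=0, Y=0) weight 1/100
  (X=0, Z=0, W=0, Y=2) weight 1/50
  (X=0, Z=0, W=1, Y=1) weight 3/100
  (X=0, Z=1, W=0, Y=0) weight 1/100
  (X=0, Z=1, W=0, Y=2) weight 1/50
  (X=0, Z=1, W=1, Y=1) weight 3/100
  (X=0, Z=2, W=0, Y=0) weight 1/100
  (X=0, Z=2, W=0, Y=2) weight 1/50
  … 16 more
Group by Y:
  weight(Y=0) = 8/75
  weight(Y=1) = 11/50
  weight(Y=2) = 11/75
Total weight = 8/75 + 11/50 + 11/75 = 71/150
P(Y=0 | obs) = 8/75 / 71/150 = 16/71
P(Y=1 | obs) = 11/50 / 71/150 = 33/71
P(Y=2 | obs) = 11/75 / 71/150 = 22/71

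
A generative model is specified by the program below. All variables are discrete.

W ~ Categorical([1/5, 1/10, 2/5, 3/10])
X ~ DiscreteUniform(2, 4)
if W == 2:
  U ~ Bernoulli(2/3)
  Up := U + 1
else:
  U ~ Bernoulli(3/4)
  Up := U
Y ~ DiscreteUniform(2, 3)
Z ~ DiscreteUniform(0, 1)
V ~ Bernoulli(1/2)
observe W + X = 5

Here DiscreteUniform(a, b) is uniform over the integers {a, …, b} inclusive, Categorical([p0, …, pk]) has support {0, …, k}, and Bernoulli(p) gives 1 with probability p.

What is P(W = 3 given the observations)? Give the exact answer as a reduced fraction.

P(W = 3 | obs) = 3/8

Enumerate traces; 48 have nonzero weight after conditioning:
  (W=1, X=4, U=0, Y=2, Z=0, V=0) weight 1/960
  (W=1, X=4, U=0, Y=2, Z=0, V=1) weight 1/960
  (W=1, X=4, U=0, Y=2, Z=1, V=0) weight 1/960
  (W=1, X=4, U=0, Y=2, Z=1, V=1) weight 1/960
  (W=1, X=4, U=0, Y=3, Z=0, V=0) weight 1/960
  (W=1, X=4, U=0, Y=3, Z=0, V=1) weight 1/960
  (W=1, X=4, U=0, Y=3, Z=1, V=0) weight 1/960
  (W=1, X=4, U=0, Y=3, Z=1, V=1) weight 1/960
  (W=2, X=3, U=0, Y=2, Z=0, V=0) weight 1/180
  (W=3, X=2, U=0, Y=2, Z=0, V=0) weight 1/320
  … 38 more
Group by W:
  weight(W=1) = 1/30
  weight(W=2) = 2/15
  weight(W=3) = 1/10
Total weight = 1/30 + 2/15 + 1/10 = 4/15
P(W=1 | obs) = 1/30 / 4/15 = 1/8
P(W=2 | obs) = 2/15 / 4/15 = 1/2
P(W=3 | obs) = 1/10 / 4/15 = 3/8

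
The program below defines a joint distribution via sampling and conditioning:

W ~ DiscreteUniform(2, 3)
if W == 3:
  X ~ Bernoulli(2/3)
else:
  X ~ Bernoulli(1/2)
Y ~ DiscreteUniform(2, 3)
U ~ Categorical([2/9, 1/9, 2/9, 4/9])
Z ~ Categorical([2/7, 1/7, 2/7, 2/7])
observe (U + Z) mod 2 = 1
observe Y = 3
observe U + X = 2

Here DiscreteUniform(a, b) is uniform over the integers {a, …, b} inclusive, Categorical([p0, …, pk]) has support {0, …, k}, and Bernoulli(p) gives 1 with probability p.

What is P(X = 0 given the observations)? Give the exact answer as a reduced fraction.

P(X = 0 | obs) = 15/29

Enumerate traces; 8 have nonzero weight after conditioning:
  (W=2, X=0, Y=3, U=2, Z=1) weight 1/252
  (W=2, X=0, Y=3, U=2, Z=3) weight 1/126
  (W=2, X=1, Y=3, U=1, Z=0) weight 1/252
  (W=2, X=1, Y=3, U=1, Z=2) weight 1/252
  (W=3, X=0, Y=3, U=2, Z=1) weight 1/378
  (W=3, X=0, Y=3, U=2, Z=3) weight 1/189
  (W=3, X=1, Y=3, U=1, Z=0) weight 1/189
  (W=3, X=1, Y=3, U=1, Z=2) weight 1/189
Group by X:
  weight(X=0) = 5/252
  weight(X=1) = 1/54
Total weight = 5/252 + 1/54 = 29/756
P(X=0 | obs) = 5/252 / 29/756 = 15/29
P(X=1 | obs) = 1/54 / 29/756 = 14/29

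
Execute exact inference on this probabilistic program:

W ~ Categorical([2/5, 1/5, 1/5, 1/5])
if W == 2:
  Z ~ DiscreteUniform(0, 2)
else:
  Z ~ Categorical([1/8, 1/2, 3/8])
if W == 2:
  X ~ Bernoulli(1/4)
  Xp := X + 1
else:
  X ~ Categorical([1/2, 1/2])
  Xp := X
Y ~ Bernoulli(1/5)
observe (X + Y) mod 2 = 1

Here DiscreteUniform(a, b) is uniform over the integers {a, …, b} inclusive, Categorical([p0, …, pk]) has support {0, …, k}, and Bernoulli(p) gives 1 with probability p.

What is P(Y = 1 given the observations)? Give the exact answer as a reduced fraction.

Enumerate traces; 24 have nonzero weight after conditioning:
  (W=0, Z=0, X=0, Y=1) weight 1/200
  (W=0, Z=0, X=1, Y=0) weight 1/50
  (W=0, Z=1, X=0, Y=1) weight 1/50
  (W=0, Z=1, X=1, Y=0) weight 2/25
  (W=0, Z=2, X=0, Y=1) weight 3/200
  (W=0, Z=2, X=1, Y=0) weight 3/50
  (W=1, Z=0, X=0, Y=1) weight 1/400
  (W=1, Z=0, X=1, Y=0) weight 1/100
  … 16 more
Group by Y:
  weight(Y=0) = 9/25
  weight(Y=1) = 11/100
Total weight = 9/25 + 11/100 = 47/100
P(Y=0 | obs) = 9/25 / 47/100 = 36/47
P(Y=1 | obs) = 11/100 / 47/100 = 11/47

P(Y = 1 | obs) = 11/47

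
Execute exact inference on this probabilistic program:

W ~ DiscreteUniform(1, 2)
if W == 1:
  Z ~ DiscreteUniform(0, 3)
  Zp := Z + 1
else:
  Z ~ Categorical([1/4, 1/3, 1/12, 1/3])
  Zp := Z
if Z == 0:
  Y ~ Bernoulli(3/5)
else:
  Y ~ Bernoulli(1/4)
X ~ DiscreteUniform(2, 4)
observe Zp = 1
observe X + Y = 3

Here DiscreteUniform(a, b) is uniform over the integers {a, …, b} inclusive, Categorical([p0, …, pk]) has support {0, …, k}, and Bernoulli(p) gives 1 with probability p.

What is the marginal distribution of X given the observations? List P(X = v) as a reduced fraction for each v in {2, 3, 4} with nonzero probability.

P(X=2) = 2/5, P(X=3) = 3/5

Enumerate traces; 4 have nonzero weight after conditioning:
  (W=1, Z=0, Y=0, X=3) weight 1/60
  (W=1, Z=0, Y=1, X=2) weight 1/40
  (W=2, Z=1, Y=0, X=3) weight 1/24
  (W=2, Z=1, Y=1, X=2) weight 1/72
Group by X:
  weight(X=2) = 7/180
  weight(X=3) = 7/120
Total weight = 7/180 + 7/120 = 7/72
P(X=2 | obs) = 7/180 / 7/72 = 2/5
P(X=3 | obs) = 7/120 / 7/72 = 3/5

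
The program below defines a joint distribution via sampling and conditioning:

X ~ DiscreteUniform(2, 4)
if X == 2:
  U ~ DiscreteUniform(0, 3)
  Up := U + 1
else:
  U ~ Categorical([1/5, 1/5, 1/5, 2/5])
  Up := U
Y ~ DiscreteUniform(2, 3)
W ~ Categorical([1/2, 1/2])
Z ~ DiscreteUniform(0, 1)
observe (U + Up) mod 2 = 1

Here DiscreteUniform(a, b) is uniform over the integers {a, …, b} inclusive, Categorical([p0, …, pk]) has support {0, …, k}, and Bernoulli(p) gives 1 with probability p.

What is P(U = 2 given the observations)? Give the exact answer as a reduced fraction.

Enumerate traces; 32 have nonzero weight after conditioning:
  (X=2, U=0, Y=2, W=0, Z=0) weight 1/96
  (X=2, U=0, Y=2, W=0, Z=1) weight 1/96
  (X=2, U=0, Y=2, W=1, Z=0) weight 1/96
  (X=2, U=0, Y=2, W=1, Z=1) weight 1/96
  (X=2, U=0, Y=3, W=0, Z=0) weight 1/96
  (X=2, U=0, Y=3, W=0, Z=1) weight 1/96
  (X=2, U=0, Y=3, W=1, Z=0) weight 1/96
  (X=2, U=0, Y=3, W=1, Z=1) weight 1/96
  (X=2, U=1, Y=2, W=0, Z=0) weight 1/96
  (X=2, U=2, Y=2, W=0, Z=0) weight 1/96
  … 22 more
Group by U:
  weight(U=0) = 1/12
  weight(U=1) = 1/12
  weight(U=2) = 1/12
  weight(U=3) = 1/12
Total weight = 1/12 + 1/12 + 1/12 + 1/12 = 1/3
P(U=0 | obs) = 1/12 / 1/3 = 1/4
P(U=1 | obs) = 1/12 / 1/3 = 1/4
P(U=2 | obs) = 1/12 / 1/3 = 1/4
P(U=3 | obs) = 1/12 / 1/3 = 1/4

P(U = 2 | obs) = 1/4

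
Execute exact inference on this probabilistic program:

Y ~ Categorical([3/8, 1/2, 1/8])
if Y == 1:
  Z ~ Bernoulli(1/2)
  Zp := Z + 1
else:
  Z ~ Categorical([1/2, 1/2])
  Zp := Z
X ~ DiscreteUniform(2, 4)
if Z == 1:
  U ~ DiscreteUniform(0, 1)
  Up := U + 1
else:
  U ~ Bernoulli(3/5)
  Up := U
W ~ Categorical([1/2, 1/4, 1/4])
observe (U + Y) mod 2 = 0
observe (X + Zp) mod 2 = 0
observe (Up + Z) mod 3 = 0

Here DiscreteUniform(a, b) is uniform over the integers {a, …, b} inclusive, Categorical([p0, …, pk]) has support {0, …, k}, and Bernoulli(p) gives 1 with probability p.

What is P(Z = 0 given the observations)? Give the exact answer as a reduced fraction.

P(Z = 0 | obs) = 4/9

Enumerate traces; 18 have nonzero weight after conditioning:
  (Y=0, Z=0, X=2, U=0, W=0) weight 1/80
  (Y=0, Z=0, X=2, U=0, W=1) weight 1/160
  (Y=0, Z=0, X=2, U=0, W=2) weight 1/160
  (Y=0, Z=0, X=4, U=0, W=0) weight 1/80
  (Y=0, Z=0, X=4, U=0, W=1) weight 1/160
  (Y=0, Z=0, X=4, U=0, W=2) weight 1/160
  (Y=1, Z=1, X=2, U=1, W=0) weight 1/48
  (Y=1, Z=1, X=2, U=1, W=1) weight 1/96
  … 10 more
Group by Z:
  weight(Z=0) = 1/15
  weight(Z=1) = 1/12
Total weight = 1/15 + 1/12 = 3/20
P(Z=0 | obs) = 1/15 / 3/20 = 4/9
P(Z=1 | obs) = 1/12 / 3/20 = 5/9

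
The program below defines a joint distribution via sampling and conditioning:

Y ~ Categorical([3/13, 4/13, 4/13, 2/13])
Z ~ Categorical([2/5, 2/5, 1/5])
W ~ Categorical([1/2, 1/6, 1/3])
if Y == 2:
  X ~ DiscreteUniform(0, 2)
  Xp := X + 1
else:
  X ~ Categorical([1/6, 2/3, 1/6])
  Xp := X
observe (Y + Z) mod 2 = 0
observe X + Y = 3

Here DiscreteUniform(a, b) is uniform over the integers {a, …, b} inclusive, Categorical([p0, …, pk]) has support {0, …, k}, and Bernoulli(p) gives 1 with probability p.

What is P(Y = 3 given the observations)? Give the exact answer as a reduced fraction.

P(Y = 3 | obs) = 1/9

Enumerate traces; 12 have nonzero weight after conditioning:
  (Y=1, Z=1, W=0, X=2) weight 2/195
  (Y=1, Z=1, W=1, X=2) weight 2/585
  (Y=1, Z=1, W=2, X=2) weight 4/585
  (Y=2, Z=0, W=0, X=1) weight 4/195
  (Y=2, Z=0, W=1, X=1) weight 4/585
  (Y=2, Z=0, W=2, X=1) weight 8/585
  (Y=2, Z=2, W=0, X=1) weight 2/195
  (Y=2, Z=2, W=1, X=1) weight 2/585
  (Y=3, Z=1, W=0, X=0) weight 1/195
  … 3 more
Group by Y:
  weight(Y=1) = 4/195
  weight(Y=2) = 4/65
  weight(Y=3) = 2/195
Total weight = 4/195 + 4/65 + 2/195 = 6/65
P(Y=1 | obs) = 4/195 / 6/65 = 2/9
P(Y=2 | obs) = 4/65 / 6/65 = 2/3
P(Y=3 | obs) = 2/195 / 6/65 = 1/9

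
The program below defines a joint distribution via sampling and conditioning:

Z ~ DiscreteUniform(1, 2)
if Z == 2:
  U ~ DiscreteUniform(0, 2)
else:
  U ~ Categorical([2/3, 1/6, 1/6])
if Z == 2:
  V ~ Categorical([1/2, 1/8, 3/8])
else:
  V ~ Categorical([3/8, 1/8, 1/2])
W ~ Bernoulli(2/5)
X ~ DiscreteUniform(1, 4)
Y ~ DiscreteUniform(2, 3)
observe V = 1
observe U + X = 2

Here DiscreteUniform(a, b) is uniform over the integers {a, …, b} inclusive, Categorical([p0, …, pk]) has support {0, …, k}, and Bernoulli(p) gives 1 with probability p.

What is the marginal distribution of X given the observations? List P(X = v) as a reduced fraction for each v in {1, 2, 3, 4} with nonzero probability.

P(X=1) = 1/3, P(X=2) = 2/3

Enumerate traces; 16 have nonzero weight after conditioning:
  (Z=1, U=0, V=1, W=0, X=2, Y=2) weight 1/320
  (Z=1, U=0, V=1, W=0, X=2, Y=3) weight 1/320
  (Z=1, U=0, V=1, W=1, X=2, Y=2) weight 1/480
  (Z=1, U=0, V=1, W=1, X=2, Y=3) weight 1/480
  (Z=1, U=1, V=1, W=0, X=1, Y=2) weight 1/1280
  (Z=1, U=1, V=1, W=0, X=1, Y=3) weight 1/1280
  (Z=1, U=1, V=1, W=1, X=1, Y=2) weight 1/1920
  (Z=1, U=1, V=1, W=1, X=1, Y=3) weight 1/1920
  … 8 more
Group by X:
  weight(X=1) = 1/128
  weight(X=2) = 1/64
Total weight = 1/128 + 1/64 = 3/128
P(X=1 | obs) = 1/128 / 3/128 = 1/3
P(X=2 | obs) = 1/64 / 3/128 = 2/3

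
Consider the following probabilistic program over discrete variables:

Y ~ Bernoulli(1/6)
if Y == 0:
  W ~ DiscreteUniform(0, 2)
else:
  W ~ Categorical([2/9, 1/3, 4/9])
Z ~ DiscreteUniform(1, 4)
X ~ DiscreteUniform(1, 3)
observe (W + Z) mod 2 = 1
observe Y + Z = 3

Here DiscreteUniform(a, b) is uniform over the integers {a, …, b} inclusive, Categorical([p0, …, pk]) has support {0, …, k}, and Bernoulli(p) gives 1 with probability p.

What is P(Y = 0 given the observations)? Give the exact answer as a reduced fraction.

Enumerate traces; 9 have nonzero weight after conditioning:
  (Y=0, W=0, Z=3, X=1) weight 5/216
  (Y=0, W=0, Z=3, X=2) weight 5/216
  (Y=0, W=0, Z=3, X=3) weight 5/216
  (Y=0, W=2, Z=3, X=1) weight 5/216
  (Y=0, W=2, Z=3, X=2) weight 5/216
  (Y=0, W=2, Z=3, X=3) weight 5/216
  (Y=1, W=1, Z=2, X=1) weight 1/216
  (Y=1, W=1, Z=2, X=2) weight 1/216
  … 1 more
Group by Y:
  weight(Y=0) = 5/36
  weight(Y=1) = 1/72
Total weight = 5/36 + 1/72 = 11/72
P(Y=0 | obs) = 5/36 / 11/72 = 10/11
P(Y=1 | obs) = 1/72 / 11/72 = 1/11

P(Y = 0 | obs) = 10/11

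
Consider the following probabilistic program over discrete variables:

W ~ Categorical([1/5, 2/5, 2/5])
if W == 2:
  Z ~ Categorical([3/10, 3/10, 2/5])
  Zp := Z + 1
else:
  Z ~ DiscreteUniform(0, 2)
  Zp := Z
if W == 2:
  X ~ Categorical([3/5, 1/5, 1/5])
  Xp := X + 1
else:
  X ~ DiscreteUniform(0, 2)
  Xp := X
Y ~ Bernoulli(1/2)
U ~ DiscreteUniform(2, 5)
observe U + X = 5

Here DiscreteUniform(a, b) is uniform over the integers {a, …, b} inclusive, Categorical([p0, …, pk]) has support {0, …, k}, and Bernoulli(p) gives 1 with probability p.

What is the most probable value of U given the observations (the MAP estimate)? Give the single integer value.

argmax_v P(U = v | obs) = 5

Enumerate traces; 54 have nonzero weight after conditioning:
  (W=0, Z=0, X=0, Y=0, U=5) weight 1/360
  (W=0, Z=0, X=0, Y=1, U=5) weight 1/360
  (W=0, Z=0, X=1, Y=0, U=4) weight 1/360
  (W=0, Z=0, X=1, Y=1, U=4) weight 1/360
  (W=0, Z=0, X=2, Y=0, U=3) weight 1/360
  (W=0, Z=0, X=2, Y=1, U=3) weight 1/360
  (W=0, Z=1, X=0, Y=0, U=5) weight 1/360
  (W=0, Z=1, X=0, Y=1, U=5) weight 1/360
  … 46 more
Group by U:
  weight(U=3) = 7/100
  weight(U=4) = 7/100
  weight(U=5) = 11/100
Total weight = 7/100 + 7/100 + 11/100 = 1/4
P(U=3 | obs) = 7/100 / 1/4 = 7/25
P(U=4 | obs) = 7/100 / 1/4 = 7/25
P(U=5 | obs) = 11/100 / 1/4 = 11/25
argmax = 5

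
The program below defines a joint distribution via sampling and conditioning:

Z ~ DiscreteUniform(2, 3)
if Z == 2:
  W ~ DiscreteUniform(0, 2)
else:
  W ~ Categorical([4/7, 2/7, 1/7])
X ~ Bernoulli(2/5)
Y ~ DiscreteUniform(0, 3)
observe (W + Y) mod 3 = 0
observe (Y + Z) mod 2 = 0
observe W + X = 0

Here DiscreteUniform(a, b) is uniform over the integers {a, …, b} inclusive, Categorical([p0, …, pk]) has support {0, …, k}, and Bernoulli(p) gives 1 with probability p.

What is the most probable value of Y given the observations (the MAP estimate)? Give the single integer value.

argmax_v P(Y = v | obs) = 3

Enumerate traces; 2 have nonzero weight after conditioning:
  (Z=2, W=0, X=0, Y=0) weight 1/40
  (Z=3, W=0, X=0, Y=3) weight 3/70
Group by Y:
  weight(Y=0) = 1/40
  weight(Y=3) = 3/70
Total weight = 1/40 + 3/70 = 19/280
P(Y=0 | obs) = 1/40 / 19/280 = 7/19
P(Y=3 | obs) = 3/70 / 19/280 = 12/19
argmax = 3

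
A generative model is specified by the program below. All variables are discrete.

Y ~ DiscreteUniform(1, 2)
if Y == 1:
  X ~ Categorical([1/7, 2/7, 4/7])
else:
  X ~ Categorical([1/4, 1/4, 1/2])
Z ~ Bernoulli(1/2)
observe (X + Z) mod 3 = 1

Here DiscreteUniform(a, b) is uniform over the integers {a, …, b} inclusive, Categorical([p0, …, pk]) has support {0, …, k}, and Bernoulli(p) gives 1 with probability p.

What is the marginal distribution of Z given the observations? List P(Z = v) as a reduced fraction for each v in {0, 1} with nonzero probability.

P(Z=0) = 15/26, P(Z=1) = 11/26

Enumerate traces; 4 have nonzero weight after conditioning:
  (Y=1, X=0, Z=1) weight 1/28
  (Y=1, X=1, Z=0) weight 1/14
  (Y=2, X=0, Z=1) weight 1/16
  (Y=2, X=1, Z=0) weight 1/16
Group by Z:
  weight(Z=0) = 15/112
  weight(Z=1) = 11/112
Total weight = 15/112 + 11/112 = 13/56
P(Z=0 | obs) = 15/112 / 13/56 = 15/26
P(Z=1 | obs) = 11/112 / 13/56 = 11/26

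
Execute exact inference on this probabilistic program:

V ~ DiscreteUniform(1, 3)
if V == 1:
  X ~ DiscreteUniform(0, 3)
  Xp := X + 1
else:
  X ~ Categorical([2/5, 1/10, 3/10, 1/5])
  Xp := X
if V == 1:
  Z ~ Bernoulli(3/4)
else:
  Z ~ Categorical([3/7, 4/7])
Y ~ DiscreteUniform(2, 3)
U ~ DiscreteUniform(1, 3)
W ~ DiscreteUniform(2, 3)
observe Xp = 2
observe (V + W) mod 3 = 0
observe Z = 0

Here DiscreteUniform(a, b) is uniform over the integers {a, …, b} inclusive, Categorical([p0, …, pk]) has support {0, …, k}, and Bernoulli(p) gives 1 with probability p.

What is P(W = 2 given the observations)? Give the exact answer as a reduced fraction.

Enumerate traces; 12 have nonzero weight after conditioning:
  (V=1, X=1, Z=0, Y=2, U=1, W=2) weight 1/576
  (V=1, X=1, Z=0, Y=2, U=2, W=2) weight 1/576
  (V=1, X=1, Z=0, Y=2, U=3, W=2) weight 1/576
  (V=1, X=1, Z=0, Y=3, U=1, W=2) weight 1/576
  (V=1, X=1, Z=0, Y=3, U=2, W=2) weight 1/576
  (V=1, X=1, Z=0, Y=3, U=3, W=2) weight 1/576
  (V=3, X=2, Z=0, Y=2, U=1, W=3) weight 1/280
  (V=3, X=2, Z=0, Y=2, U=2, W=3) weight 1/280
  … 4 more
Group by W:
  weight(W=2) = 1/96
  weight(W=3) = 3/140
Total weight = 1/96 + 3/140 = 107/3360
P(W=2 | obs) = 1/96 / 107/3360 = 35/107
P(W=3 | obs) = 3/140 / 107/3360 = 72/107

P(W = 2 | obs) = 35/107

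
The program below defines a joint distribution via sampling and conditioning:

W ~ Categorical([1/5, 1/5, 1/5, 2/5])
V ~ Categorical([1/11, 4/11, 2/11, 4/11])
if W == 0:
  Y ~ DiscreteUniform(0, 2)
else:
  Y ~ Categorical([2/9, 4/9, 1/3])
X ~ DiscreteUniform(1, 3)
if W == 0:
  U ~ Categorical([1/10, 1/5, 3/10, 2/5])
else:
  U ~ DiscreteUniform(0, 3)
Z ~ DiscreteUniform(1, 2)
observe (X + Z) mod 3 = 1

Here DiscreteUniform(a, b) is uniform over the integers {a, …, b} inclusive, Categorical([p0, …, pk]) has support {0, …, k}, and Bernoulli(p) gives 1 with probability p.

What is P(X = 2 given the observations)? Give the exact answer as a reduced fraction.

Enumerate traces; 384 have nonzero weight after conditioning:
  (W=0, V=0, Y=0, X=2, U=0, Z=2) weight 1/9900
  (W=0, V=0, Y=0, X=2, U=1, Z=2) weight 1/4950
  (W=0, V=0, Y=0, X=2, U=2, Z=2) weight 1/3300
  (W=0, V=0, Y=0, X=2, U=3, Z=2) weight 1/2475
  (W=0, V=0, Y=0, X=3, U=0, Z=1) weight 1/9900
  (W=0, V=0, Y=0, X=3, U=1, Z=1) weight 1/4950
  (W=0, V=0, Y=0, X=3, U=2, Z=1) weight 1/3300
  (W=0, V=0, Y=0, X=3, U=3, Z=1) weight 1/2475
  … 376 more
Group by X:
  weight(X=2) = 1/6
  weight(X=3) = 1/6
Total weight = 1/6 + 1/6 = 1/3
P(X=2 | obs) = 1/6 / 1/3 = 1/2
P(X=3 | obs) = 1/6 / 1/3 = 1/2

P(X = 2 | obs) = 1/2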